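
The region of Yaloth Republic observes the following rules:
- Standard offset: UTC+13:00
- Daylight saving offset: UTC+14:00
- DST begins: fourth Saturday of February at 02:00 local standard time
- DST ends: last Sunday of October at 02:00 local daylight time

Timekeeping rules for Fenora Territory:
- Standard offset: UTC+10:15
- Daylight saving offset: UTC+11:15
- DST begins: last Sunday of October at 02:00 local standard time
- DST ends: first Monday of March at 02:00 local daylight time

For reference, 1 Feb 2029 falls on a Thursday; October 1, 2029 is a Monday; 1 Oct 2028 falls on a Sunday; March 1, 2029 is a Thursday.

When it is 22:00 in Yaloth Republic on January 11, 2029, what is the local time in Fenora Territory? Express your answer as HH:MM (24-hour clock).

1 February 2029 is a Thursday, so the first Saturday is February 3 and the fourth is February 24.
1 October 2029 is a Monday, so Sundays fall on 7, 14, 21, 28; the last is October 28.
Daylight saving runs 24 February – 28 October; January 11, 2029 is outside that window, so Yaloth Republic is on standard time at UTC+13:00.
22:00 Yaloth Republic − 13h = 09:00 UTC.
1 October 2028 is a Sunday, so Sundays fall on 1, 8, 15, 22, 29; the last is October 29.
1 March 2029 is a Thursday, so the first Monday is March 5.
At the standard offset (UTC+10:15), 09:00 UTC + 10h15m = 19:15 Fenora Territory standard time.
The standard-time date in Fenora Territory, January 11, 2029, lies within the daylight-saving period (29 October 2028 – 5 March 2029), so Fenora Territory is on daylight time, UTC+11:15.
09:00 UTC + 11h15m = 20:15 Fenora Territory.

20:15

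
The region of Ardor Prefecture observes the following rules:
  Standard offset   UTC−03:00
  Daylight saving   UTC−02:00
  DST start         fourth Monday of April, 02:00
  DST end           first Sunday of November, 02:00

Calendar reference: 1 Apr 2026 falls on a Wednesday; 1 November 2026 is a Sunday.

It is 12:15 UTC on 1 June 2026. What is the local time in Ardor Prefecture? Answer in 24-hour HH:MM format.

1 April 2026 is a Wednesday, so the first Monday is April 6 and the fourth is April 27.
1 November 2026 is a Sunday, so the first Sunday is November 1.
At the standard offset (UTC−03:00), 12:15 UTC − 3h = 09:15 Ardor Prefecture standard time.
The standard-time date in Ardor Prefecture, 1 June 2026, lies within the daylight-saving period (27 April – 1 November), so Ardor Prefecture is on daylight time, UTC−02:00.
12:15 UTC − 2h = 10:15 local.

10:15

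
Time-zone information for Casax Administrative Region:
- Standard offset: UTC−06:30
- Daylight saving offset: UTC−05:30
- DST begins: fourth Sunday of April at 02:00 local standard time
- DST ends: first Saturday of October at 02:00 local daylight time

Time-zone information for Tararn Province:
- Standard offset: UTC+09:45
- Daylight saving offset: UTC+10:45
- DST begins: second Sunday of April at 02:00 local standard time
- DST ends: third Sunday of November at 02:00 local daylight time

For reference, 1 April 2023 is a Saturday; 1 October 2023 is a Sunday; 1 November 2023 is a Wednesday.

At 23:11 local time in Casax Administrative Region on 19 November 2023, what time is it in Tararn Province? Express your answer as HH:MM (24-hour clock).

15:26

1 April 2023 is a Saturday, so the first Sunday is April 2 and the fourth is April 23.
1 October 2023 is a Sunday, so the first Saturday is October 7.
19 November 2023 does not fall between 23 April and 7 October, so daylight saving is not in effect and Casax Administrative Region is at UTC−06:30.
23:11 Casax Administrative Region + 6h30m = 05:41 UTC (rolling into the next day, 20 November 2023).
1 April 2023 is a Saturday, so the first Sunday is April 2 and the second is April 9.
1 November 2023 is a Wednesday, so the first Sunday is November 5 and the third is November 19.
At the standard offset (UTC+09:45), 05:41 UTC + 9h45m = 15:26 Tararn Province standard time.
The standard-time date in Tararn Province, 20 November 2023, does not fall between 9 April and 19 November, so daylight saving is not in effect and Tararn Province is at UTC+09:45.
05:41 UTC + 9h45m = 15:26 Tararn Province.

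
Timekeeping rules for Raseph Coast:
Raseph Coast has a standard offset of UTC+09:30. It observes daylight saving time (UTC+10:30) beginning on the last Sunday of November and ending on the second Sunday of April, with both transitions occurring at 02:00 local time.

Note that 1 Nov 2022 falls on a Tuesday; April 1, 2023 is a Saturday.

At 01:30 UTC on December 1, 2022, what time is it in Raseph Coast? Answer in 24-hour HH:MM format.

12:00

1 November 2022 is a Tuesday, so Sundays fall on 6, 13, 20, 27; the last is November 27.
1 April 2023 is a Saturday, so the first Sunday is April 2 and the second is April 9.
At the standard offset (UTC+09:30), 01:30 UTC + 9h30m = 11:00 Raseph Coast standard time.
The standard-time date in Raseph Coast, December 1, 2022, lies within the daylight-saving period (27 November 2022 – 9 April 2023), so Raseph Coast is on daylight time, UTC+10:30.
01:30 UTC + 10h30m = 12:00 local.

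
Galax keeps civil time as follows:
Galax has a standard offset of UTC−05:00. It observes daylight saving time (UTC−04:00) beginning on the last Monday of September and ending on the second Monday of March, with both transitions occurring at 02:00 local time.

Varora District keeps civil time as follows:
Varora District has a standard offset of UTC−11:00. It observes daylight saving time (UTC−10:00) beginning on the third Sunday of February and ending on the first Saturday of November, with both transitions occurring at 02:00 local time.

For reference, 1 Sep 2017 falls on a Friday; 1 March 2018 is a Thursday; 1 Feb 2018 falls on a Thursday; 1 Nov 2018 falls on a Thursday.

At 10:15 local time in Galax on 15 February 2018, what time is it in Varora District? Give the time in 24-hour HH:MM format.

03:15

1 September 2017 is a Friday, so Mondays fall on 4, 11, 18, 25; the last is September 25.
1 March 2018 is a Thursday, so the first Monday is March 5 and the second is March 12.
15 February 2018 falls between 25 September 2017 and 12 March 2018, so daylight saving is in effect and Galax is at UTC−04:00.
10:15 Galax + 4h = 14:15 UTC.
1 February 2018 is a Thursday, so the first Sunday is February 4 and the third is February 18.
1 November 2018 is a Thursday, so the first Saturday is November 3.
At the standard offset (UTC−11:00), 14:15 UTC − 11h = 03:15 Varora District standard time.
The standard-time date in Varora District, 15 February 2018, is outside the daylight-saving period (18 February – 3 November), so Varora District is on standard time, UTC−11:00.
14:15 UTC − 11h = 03:15 Varora District.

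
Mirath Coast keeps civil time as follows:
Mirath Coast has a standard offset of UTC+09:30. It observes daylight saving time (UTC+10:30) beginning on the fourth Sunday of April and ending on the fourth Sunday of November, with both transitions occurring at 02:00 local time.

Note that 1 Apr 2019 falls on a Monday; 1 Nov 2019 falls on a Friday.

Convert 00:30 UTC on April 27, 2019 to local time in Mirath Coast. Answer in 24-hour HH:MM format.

10:00

1 April 2019 is a Monday, so the first Sunday is April 7 and the fourth is April 28.
1 November 2019 is a Friday, so the first Sunday is November 3 and the fourth is November 24.
At the standard offset (UTC+09:30), 00:30 UTC + 9h30m = 10:00 Mirath Coast standard time.
The standard-time date in Mirath Coast, April 27, 2019, is outside the daylight-saving period (28 April – 24 November), so Mirath Coast is on standard time, UTC+09:30.
00:30 UTC + 9h30m = 10:00 local.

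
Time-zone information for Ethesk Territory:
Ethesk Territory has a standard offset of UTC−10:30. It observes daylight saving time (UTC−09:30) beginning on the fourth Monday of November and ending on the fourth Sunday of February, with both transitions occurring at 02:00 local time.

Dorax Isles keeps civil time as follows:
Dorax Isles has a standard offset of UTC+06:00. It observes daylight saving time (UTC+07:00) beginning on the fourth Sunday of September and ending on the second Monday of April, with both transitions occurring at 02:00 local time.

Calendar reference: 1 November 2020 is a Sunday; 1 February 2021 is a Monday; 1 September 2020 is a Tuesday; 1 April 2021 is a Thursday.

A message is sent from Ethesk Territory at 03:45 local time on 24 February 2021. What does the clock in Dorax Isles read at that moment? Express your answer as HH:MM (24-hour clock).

1 November 2020 is a Sunday, so the first Monday is November 2 and the fourth is November 23.
1 February 2021 is a Monday, so the first Sunday is February 7 and the fourth is February 28.
24 February 2021 lies within the daylight-saving period (23 November 2020 – 28 February 2021), so Ethesk Territory is on daylight time, UTC−09:30.
03:45 Ethesk Territory + 9h30m = 13:15 UTC.
1 September 2020 is a Tuesday, so the first Sunday is September 6 and the fourth is September 27.
1 April 2021 is a Thursday, so the first Monday is April 5 and the second is April 12.
At the standard offset (UTC+06:00), 13:15 UTC + 6h = 19:15 Dorax Isles standard time.
Daylight saving runs 27 September 2020 – 12 April 2021; the standard-time date in Dorax Isles, 24 February 2021, is inside that window, so Dorax Isles is at UTC+07:00.
13:15 UTC + 7h = 20:15 Dorax Isles.

20:15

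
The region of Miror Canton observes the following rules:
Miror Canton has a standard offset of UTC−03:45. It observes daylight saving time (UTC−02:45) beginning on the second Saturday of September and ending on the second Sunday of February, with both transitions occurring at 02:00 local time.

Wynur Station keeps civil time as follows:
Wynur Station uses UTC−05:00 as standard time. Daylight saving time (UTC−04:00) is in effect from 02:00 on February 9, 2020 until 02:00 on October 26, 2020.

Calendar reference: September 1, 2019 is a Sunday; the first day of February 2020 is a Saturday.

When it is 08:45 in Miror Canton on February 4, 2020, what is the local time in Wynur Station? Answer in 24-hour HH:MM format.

06:30

1 September 2019 is a Sunday, so the first Saturday is September 7 and the second is September 14.
1 February 2020 is a Saturday, so the first Sunday is February 2 and the second is February 9.
February 4, 2020 lies within the daylight-saving period (14 September 2019 – 9 February 2020), so Miror Canton is on daylight time, UTC−02:45.
08:45 Miror Canton + 2h45m = 11:30 UTC.
At the standard offset (UTC−05:00), 11:30 UTC − 5h = 06:30 Wynur Station standard time.
Daylight saving runs 9 February – 26 October; the standard-time date in Wynur Station, February 4, 2020, is outside that window, so Wynur Station is on standard time at UTC−05:00.
11:30 UTC − 5h = 06:30 Wynur Station.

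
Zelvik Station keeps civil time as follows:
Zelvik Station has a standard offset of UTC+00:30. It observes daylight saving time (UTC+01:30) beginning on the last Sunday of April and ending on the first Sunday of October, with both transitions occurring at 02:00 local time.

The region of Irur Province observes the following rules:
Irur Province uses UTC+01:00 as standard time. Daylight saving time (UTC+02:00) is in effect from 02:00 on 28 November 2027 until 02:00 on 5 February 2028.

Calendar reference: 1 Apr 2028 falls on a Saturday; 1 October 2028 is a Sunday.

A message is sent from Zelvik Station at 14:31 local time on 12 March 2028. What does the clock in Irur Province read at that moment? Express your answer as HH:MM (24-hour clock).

15:01

1 April 2028 is a Saturday, so Sundays fall on 2, 9, 16, 23, 30; the last is April 30.
1 October 2028 is a Sunday, so the first Sunday is October 1.
12 March 2028 is outside the daylight-saving period (30 April – 1 October), so Zelvik Station is on standard time, UTC+00:30.
14:31 Zelvik Station − 0h30m = 14:01 UTC.
At the standard offset (UTC+01:00), 14:01 UTC + 1h = 15:01 Irur Province standard time.
The standard-time date in Irur Province, 12 March 2028, is outside the daylight-saving period (28 November 2027 – 5 February 2028), so Irur Province is on standard time, UTC+01:00.
14:01 UTC + 1h = 15:01 Irur Province.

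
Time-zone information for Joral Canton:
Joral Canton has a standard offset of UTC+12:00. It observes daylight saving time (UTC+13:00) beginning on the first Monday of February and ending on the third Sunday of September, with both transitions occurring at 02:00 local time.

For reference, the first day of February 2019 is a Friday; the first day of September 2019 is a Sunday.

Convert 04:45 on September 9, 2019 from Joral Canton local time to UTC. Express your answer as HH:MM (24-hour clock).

15:45

1 February 2019 is a Friday, so the first Monday is February 4.
1 September 2019 is a Sunday, so the first Sunday is September 1 and the third is September 15.
September 9, 2019 lies within the daylight-saving period (4 February – 15 September), so Joral Canton is on daylight time, UTC+13:00.
04:45 local − 13h = 15:45 UTC (rolling into the previous day, 8 September 2019).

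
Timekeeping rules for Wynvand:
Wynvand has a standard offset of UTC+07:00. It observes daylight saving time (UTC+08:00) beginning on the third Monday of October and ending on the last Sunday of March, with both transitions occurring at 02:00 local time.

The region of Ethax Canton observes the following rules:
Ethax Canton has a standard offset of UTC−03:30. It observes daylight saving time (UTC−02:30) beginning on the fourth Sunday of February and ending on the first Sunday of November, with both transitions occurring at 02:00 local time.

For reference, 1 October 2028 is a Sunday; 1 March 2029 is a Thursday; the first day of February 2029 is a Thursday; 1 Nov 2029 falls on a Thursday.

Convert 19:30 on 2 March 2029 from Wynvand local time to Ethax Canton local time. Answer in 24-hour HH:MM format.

1 October 2028 is a Sunday, so the first Monday is October 2 and the third is October 16.
1 March 2029 is a Thursday, so Sundays fall on 4, 11, 18, 25; the last is March 25.
2 March 2029 lies within the daylight-saving period (16 October 2028 – 25 March 2029), so Wynvand is on daylight time, UTC+08:00.
19:30 Wynvand − 8h = 11:30 UTC.
1 February 2029 is a Thursday, so the first Sunday is February 4 and the fourth is February 25.
1 November 2029 is a Thursday, so the first Sunday is November 4.
At the standard offset (UTC−03:30), 11:30 UTC − 3h30m = 08:00 Ethax Canton standard time.
Daylight saving runs 25 February – 4 November; the standard-time date in Ethax Canton, 2 March 2029, is inside that window, so Ethax Canton is at UTC−02:30.
11:30 UTC − 2h30m = 09:00 Ethax Canton.

09:00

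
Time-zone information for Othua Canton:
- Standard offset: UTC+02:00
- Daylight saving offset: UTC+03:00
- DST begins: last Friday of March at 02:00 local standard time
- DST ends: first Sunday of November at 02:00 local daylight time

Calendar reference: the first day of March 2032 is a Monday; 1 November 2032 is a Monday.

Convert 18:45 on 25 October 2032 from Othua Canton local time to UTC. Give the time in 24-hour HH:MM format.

15:45

1 March 2032 is a Monday, so Fridays fall on 5, 12, 19, 26; the last is March 26.
1 November 2032 is a Monday, so the first Sunday is November 7.
25 October 2032 lies within the daylight-saving period (26 March – 7 November), so Othua Canton is on daylight time, UTC+03:00.
18:45 local − 3h = 15:45 UTC.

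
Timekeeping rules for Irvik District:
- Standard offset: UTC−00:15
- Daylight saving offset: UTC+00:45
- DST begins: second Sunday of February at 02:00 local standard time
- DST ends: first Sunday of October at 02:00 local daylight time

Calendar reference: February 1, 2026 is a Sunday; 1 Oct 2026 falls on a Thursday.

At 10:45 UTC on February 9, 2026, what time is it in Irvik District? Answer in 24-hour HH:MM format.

1 February 2026 is a Sunday, so the first Sunday is February 1 and the second is February 8.
1 October 2026 is a Thursday, so the first Sunday is October 4.
At the standard offset (UTC−00:15), 10:45 UTC − 0h15m = 10:30 Irvik District standard time.
The standard-time date in Irvik District, February 9, 2026, falls between 8 February and 4 October, so daylight saving is in effect and Irvik District is at UTC+00:45.
10:45 UTC + 0h45m = 11:30 local.

11:30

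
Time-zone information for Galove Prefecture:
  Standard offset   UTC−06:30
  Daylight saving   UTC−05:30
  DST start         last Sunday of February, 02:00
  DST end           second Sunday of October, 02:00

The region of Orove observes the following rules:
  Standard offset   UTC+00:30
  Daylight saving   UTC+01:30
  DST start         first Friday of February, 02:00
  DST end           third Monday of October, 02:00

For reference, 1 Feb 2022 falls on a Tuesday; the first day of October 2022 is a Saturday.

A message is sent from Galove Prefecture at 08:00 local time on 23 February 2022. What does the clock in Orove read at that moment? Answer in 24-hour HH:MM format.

1 February 2022 is a Tuesday, so Sundays fall on 6, 13, 20, 27; the last is February 27.
1 October 2022 is a Saturday, so the first Sunday is October 2 and the second is October 9.
Daylight saving runs 27 February – 9 October; 23 February 2022 is outside that window, so Galove Prefecture is on standard time at UTC−06:30.
08:00 Galove Prefecture + 6h30m = 14:30 UTC.
1 February 2022 is a Tuesday, so the first Friday is February 4.
1 October 2022 is a Saturday, so the first Monday is October 3 and the third is October 17.
At the standard offset (UTC+00:30), 14:30 UTC + 0h30m = 15:00 Orove standard time.
Daylight saving runs 4 February – 17 October; the standard-time date in Orove, 23 February 2022, is inside that window, so Orove is at UTC+01:30.
14:30 UTC + 1h30m = 16:00 Orove.

16:00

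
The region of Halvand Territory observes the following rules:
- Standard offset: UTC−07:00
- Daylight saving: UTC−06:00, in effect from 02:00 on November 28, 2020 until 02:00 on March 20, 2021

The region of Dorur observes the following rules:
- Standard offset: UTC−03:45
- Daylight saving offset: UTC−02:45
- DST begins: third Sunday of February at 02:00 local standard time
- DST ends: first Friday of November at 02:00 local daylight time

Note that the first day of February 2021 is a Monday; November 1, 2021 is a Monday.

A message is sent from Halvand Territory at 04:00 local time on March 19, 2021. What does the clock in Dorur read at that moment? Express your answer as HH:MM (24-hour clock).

Daylight saving runs 28 November 2020 – 20 March 2021; March 19, 2021 is inside that window, so Halvand Territory is at UTC−06:00.
04:00 Halvand Territory + 6h = 10:00 UTC.
1 February 2021 is a Monday, so the first Sunday is February 7 and the third is February 21.
1 November 2021 is a Monday, so the first Friday is November 5.
At the standard offset (UTC−03:45), 10:00 UTC − 3h45m = 06:15 Dorur standard time.
Daylight saving runs 21 February – 5 November; the standard-time date in Dorur, March 19, 2021, is inside that window, so Dorur is at UTC−02:45.
10:00 UTC − 2h45m = 07:15 Dorur.

07:15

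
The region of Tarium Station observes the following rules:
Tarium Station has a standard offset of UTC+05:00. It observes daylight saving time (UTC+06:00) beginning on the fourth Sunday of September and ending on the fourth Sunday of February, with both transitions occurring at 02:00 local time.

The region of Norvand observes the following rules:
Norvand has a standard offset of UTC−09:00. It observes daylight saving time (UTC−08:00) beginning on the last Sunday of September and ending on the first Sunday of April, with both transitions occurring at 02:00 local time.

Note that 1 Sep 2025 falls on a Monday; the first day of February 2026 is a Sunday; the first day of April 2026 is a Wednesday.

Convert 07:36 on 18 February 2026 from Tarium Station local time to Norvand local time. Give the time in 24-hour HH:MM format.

17:36

1 September 2025 is a Monday, so the first Sunday is September 7 and the fourth is September 28.
1 February 2026 is a Sunday, so the first Sunday is February 1 and the fourth is February 22.
18 February 2026 lies within the daylight-saving period (28 September 2025 – 22 February 2026), so Tarium Station is on daylight time, UTC+06:00.
07:36 Tarium Station − 6h = 01:36 UTC.
1 September 2025 is a Monday, so Sundays fall on 7, 14, 21, 28; the last is September 28.
1 April 2026 is a Wednesday, so the first Sunday is April 5.
At the standard offset (UTC−09:00), 01:36 UTC − 9h = 16:36 Norvand standard time (rolling into the previous day, 17 February 2026).
Daylight saving runs 28 September 2025 – 5 April 2026; the standard-time date in Norvand, 17 February 2026, is inside that window, so Norvand is at UTC−08:00.
01:36 UTC − 8h = 17:36 Norvand (rolling into the previous day, 17 February 2026).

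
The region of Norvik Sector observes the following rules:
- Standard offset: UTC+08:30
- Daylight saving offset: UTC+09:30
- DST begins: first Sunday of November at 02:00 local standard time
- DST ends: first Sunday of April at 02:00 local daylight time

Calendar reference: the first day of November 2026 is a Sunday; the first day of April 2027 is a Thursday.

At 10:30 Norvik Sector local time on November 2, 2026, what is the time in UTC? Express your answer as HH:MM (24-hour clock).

1 November 2026 is a Sunday, so the first Sunday is November 1.
1 April 2027 is a Thursday, so the first Sunday is April 4.
November 2, 2026 lies within the daylight-saving period (1 November 2026 – 4 April 2027), so Norvik Sector is on daylight time, UTC+09:30.
10:30 local − 9h30m = 01:00 UTC.

01:00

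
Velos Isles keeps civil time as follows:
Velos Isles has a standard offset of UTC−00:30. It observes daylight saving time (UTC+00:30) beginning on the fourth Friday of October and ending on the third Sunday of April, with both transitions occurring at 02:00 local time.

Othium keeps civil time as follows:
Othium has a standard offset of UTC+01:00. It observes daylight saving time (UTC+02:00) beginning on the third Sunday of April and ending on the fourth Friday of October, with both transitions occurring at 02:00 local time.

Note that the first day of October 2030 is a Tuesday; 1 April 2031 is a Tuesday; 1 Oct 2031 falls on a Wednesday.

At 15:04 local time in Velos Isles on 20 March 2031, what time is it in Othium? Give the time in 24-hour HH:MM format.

15:34

1 October 2030 is a Tuesday, so the first Friday is October 4 and the fourth is October 25.
1 April 2031 is a Tuesday, so the first Sunday is April 6 and the third is April 20.
20 March 2031 lies within the daylight-saving period (25 October 2030 – 20 April 2031), so Velos Isles is on daylight time, UTC+00:30.
15:04 Velos Isles − 0h30m = 14:34 UTC.
1 April 2031 is a Tuesday, so the first Sunday is April 6 and the third is April 20.
1 October 2031 is a Wednesday, so the first Friday is October 3 and the fourth is October 24.
At the standard offset (UTC+01:00), 14:34 UTC + 1h = 15:34 Othium standard time.
Daylight saving runs 20 April – 24 October; the standard-time date in Othium, 20 March 2031, is outside that window, so Othium is on standard time at UTC+01:00.
14:34 UTC + 1h = 15:34 Othium.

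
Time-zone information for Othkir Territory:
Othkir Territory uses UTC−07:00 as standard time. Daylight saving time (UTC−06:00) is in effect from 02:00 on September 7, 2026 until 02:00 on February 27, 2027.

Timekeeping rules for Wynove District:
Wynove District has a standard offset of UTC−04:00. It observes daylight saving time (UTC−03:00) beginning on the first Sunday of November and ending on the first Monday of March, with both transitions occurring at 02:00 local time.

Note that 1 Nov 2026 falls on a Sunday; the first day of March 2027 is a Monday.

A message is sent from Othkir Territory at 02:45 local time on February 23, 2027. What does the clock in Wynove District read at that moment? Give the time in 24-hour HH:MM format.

February 23, 2027 falls between 7 September 2026 and 27 February 2027, so daylight saving is in effect and Othkir Territory is at UTC−06:00.
02:45 Othkir Territory + 6h = 08:45 UTC.
1 November 2026 is a Sunday, so the first Sunday is November 1.
1 March 2027 is a Monday, so the first Monday is March 1.
At the standard offset (UTC−04:00), 08:45 UTC − 4h = 04:45 Wynove District standard time.
The standard-time date in Wynove District, February 23, 2027, lies within the daylight-saving period (1 November 2026 – 1 March 2027), so Wynove District is on daylight time, UTC−03:00.
08:45 UTC − 3h = 05:45 Wynove District.

05:45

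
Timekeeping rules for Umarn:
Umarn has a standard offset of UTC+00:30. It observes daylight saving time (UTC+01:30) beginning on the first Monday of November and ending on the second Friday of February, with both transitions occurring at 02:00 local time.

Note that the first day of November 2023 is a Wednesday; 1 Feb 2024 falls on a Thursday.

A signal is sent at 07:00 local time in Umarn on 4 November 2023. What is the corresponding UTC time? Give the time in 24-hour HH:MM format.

1 November 2023 is a Wednesday, so the first Monday is November 6.
1 February 2024 is a Thursday, so the first Friday is February 2 and the second is February 9.
4 November 2023 does not fall between 6 November 2023 and 9 February 2024, so daylight saving is not in effect and Umarn is at UTC+00:30.
07:00 local − 0h30m = 06:30 UTC.

06:30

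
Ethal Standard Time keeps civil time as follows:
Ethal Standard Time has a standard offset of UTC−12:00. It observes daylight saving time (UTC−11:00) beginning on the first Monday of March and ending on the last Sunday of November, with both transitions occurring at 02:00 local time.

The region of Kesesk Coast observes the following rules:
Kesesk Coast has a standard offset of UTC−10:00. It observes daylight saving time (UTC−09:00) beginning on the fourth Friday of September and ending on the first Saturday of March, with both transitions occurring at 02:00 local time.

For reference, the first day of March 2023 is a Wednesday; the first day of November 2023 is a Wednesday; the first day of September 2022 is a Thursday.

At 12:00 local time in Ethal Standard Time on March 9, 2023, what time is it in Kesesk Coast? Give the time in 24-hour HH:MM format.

1 March 2023 is a Wednesday, so the first Monday is March 6.
1 November 2023 is a Wednesday, so Sundays fall on 5, 12, 19, 26; the last is November 26.
March 9, 2023 falls between 6 March and 26 November, so daylight saving is in effect and Ethal Standard Time is at UTC−11:00.
12:00 Ethal Standard Time + 11h = 23:00 UTC.
1 September 2022 is a Thursday, so the first Friday is September 2 and the fourth is September 23.
1 March 2023 is a Wednesday, so the first Saturday is March 4.
At the standard offset (UTC−10:00), 23:00 UTC − 10h = 13:00 Kesesk Coast standard time.
The standard-time date in Kesesk Coast, March 9, 2023, is outside the daylight-saving period (23 September 2022 – 4 March 2023), so Kesesk Coast is on standard time, UTC−10:00.
23:00 UTC − 10h = 13:00 Kesesk Coast.

13:00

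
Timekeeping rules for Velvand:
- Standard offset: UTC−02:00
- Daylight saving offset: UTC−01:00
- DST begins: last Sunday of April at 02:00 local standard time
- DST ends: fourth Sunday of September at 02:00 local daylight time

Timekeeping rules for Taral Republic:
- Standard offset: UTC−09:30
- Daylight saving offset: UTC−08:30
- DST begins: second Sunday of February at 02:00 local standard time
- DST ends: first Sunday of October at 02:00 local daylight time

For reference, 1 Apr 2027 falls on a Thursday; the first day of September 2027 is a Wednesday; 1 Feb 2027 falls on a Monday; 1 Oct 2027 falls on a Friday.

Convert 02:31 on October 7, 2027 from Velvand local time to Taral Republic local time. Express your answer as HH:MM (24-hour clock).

1 April 2027 is a Thursday, so Sundays fall on 4, 11, 18, 25; the last is April 25.
1 September 2027 is a Wednesday, so the first Sunday is September 5 and the fourth is September 26.
October 7, 2027 is outside the daylight-saving period (25 April – 26 September), so Velvand is on standard time, UTC−02:00.
02:31 Velvand + 2h = 04:31 UTC.
1 February 2027 is a Monday, so the first Sunday is February 7 and the second is February 14.
1 October 2027 is a Friday, so the first Sunday is October 3.
At the standard offset (UTC−09:30), 04:31 UTC − 9h30m = 19:01 Taral Republic standard time (rolling into the previous day, 6 October 2027).
The standard-time date in Taral Republic, October 6, 2027, does not fall between 14 February and 3 October, so daylight saving is not in effect and Taral Republic is at UTC−09:30.
04:31 UTC − 9h30m = 19:01 Taral Republic (rolling into the previous day, 6 October 2027).

19:01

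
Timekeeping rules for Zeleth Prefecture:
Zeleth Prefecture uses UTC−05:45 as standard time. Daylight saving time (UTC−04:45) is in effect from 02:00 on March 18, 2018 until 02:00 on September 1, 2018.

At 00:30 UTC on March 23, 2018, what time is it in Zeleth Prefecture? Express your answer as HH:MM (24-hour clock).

At the standard offset (UTC−05:45), 00:30 UTC − 5h45m = 18:45 Zeleth Prefecture standard time (rolling into the previous day, 22 March 2018).
The standard-time date in Zeleth Prefecture, March 22, 2018, lies within the daylight-saving period (18 March – 1 September), so Zeleth Prefecture is on daylight time, UTC−04:45.
00:30 UTC − 4h45m = 19:45 local (rolling into the previous day, 22 March 2018).

19:45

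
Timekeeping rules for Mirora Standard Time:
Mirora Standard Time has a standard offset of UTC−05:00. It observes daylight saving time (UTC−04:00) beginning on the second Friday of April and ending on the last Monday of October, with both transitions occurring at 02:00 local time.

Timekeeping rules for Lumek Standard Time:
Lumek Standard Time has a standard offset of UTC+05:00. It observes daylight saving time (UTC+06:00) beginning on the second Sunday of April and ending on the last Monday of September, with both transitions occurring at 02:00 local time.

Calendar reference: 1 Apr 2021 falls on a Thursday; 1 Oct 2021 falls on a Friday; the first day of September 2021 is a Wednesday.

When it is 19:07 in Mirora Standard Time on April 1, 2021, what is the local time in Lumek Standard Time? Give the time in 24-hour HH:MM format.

05:07

1 April 2021 is a Thursday, so the first Friday is April 2 and the second is April 9.
1 October 2021 is a Friday, so Mondays fall on 4, 11, 18, 25; the last is October 25.
Daylight saving runs 9 April – 25 October; April 1, 2021 is outside that window, so Mirora Standard Time is on standard time at UTC−05:00.
19:07 Mirora Standard Time + 5h = 00:07 UTC (rolling into the next day, 2 April 2021).
1 April 2021 is a Thursday, so the first Sunday is April 4 and the second is April 11.
1 September 2021 is a Wednesday, so Mondays fall on 6, 13, 20, 27; the last is September 27.
At the standard offset (UTC+05:00), 00:07 UTC + 5h = 05:07 Lumek Standard Time standard time.
The standard-time date in Lumek Standard Time, April 2, 2021, does not fall between 11 April and 27 September, so daylight saving is not in effect and Lumek Standard Time is at UTC+05:00.
00:07 UTC + 5h = 05:07 Lumek Standard Time.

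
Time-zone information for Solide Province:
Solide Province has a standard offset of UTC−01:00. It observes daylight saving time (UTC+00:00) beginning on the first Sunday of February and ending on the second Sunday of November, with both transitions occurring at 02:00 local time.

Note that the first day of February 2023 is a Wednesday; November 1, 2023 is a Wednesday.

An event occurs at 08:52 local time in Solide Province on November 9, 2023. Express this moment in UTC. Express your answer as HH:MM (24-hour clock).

08:52

1 February 2023 is a Wednesday, so the first Sunday is February 5.
1 November 2023 is a Wednesday, so the first Sunday is November 5 and the second is November 12.
Daylight saving runs 5 February – 12 November; November 9, 2023 is inside that window, so Solide Province is at UTC+00:00.
08:52 local − 0h = 08:52 UTC.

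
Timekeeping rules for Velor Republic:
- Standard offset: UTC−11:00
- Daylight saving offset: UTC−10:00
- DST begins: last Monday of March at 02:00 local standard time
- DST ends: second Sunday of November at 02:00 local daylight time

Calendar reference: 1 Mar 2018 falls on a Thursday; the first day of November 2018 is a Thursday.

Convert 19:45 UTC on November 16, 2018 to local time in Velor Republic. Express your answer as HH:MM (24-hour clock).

08:45

1 March 2018 is a Thursday, so Mondays fall on 5, 12, 19, 26; the last is March 26.
1 November 2018 is a Thursday, so the first Sunday is November 4 and the second is November 11.
At the standard offset (UTC−11:00), 19:45 UTC − 11h = 08:45 Velor Republic standard time.
Daylight saving runs 26 March – 11 November; the standard-time date in Velor Republic, November 16, 2018, is outside that window, so Velor Republic is on standard time at UTC−11:00.
19:45 UTC − 11h = 08:45 local.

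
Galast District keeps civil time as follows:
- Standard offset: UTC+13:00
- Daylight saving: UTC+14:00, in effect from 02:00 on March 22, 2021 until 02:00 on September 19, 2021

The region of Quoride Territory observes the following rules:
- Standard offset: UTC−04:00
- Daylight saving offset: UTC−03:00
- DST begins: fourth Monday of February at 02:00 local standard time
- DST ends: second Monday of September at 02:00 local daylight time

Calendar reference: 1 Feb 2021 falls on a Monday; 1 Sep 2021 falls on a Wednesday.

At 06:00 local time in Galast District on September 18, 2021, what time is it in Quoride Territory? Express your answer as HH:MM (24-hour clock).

12:00

September 18, 2021 lies within the daylight-saving period (22 March – 19 September), so Galast District is on daylight time, UTC+14:00.
06:00 Galast District − 14h = 16:00 UTC (rolling into the previous day, 17 September 2021).
1 February 2021 is a Monday, so the first Monday is February 1 and the fourth is February 22.
1 September 2021 is a Wednesday, so the first Monday is September 6 and the second is September 13.
At the standard offset (UTC−04:00), 16:00 UTC − 4h = 12:00 Quoride Territory standard time.
The standard-time date in Quoride Territory, September 17, 2021, is outside the daylight-saving period (22 February – 13 September), so Quoride Territory is on standard time, UTC−04:00.
16:00 UTC − 4h = 12:00 Quoride Territory.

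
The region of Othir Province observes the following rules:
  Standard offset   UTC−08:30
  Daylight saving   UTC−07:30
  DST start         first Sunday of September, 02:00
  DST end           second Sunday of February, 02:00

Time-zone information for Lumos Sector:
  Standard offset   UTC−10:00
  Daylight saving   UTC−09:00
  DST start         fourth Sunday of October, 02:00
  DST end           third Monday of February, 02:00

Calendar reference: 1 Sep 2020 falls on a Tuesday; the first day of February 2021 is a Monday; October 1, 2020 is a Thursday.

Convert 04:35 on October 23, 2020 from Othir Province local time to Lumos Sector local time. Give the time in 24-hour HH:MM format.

1 September 2020 is a Tuesday, so the first Sunday is September 6.
1 February 2021 is a Monday, so the first Sunday is February 7 and the second is February 14.
October 23, 2020 falls between 6 September 2020 and 14 February 2021, so daylight saving is in effect and Othir Province is at UTC−07:30.
04:35 Othir Province + 7h30m = 12:05 UTC.
1 October 2020 is a Thursday, so the first Sunday is October 4 and the fourth is October 25.
1 February 2021 is a Monday, so the first Monday is February 1 and the third is February 15.
At the standard offset (UTC−10:00), 12:05 UTC − 10h = 02:05 Lumos Sector standard time.
The standard-time date in Lumos Sector, October 23, 2020, does not fall between 25 October 2020 and 15 February 2021, so daylight saving is not in effect and Lumos Sector is at UTC−10:00.
12:05 UTC − 10h = 02:05 Lumos Sector.

02:05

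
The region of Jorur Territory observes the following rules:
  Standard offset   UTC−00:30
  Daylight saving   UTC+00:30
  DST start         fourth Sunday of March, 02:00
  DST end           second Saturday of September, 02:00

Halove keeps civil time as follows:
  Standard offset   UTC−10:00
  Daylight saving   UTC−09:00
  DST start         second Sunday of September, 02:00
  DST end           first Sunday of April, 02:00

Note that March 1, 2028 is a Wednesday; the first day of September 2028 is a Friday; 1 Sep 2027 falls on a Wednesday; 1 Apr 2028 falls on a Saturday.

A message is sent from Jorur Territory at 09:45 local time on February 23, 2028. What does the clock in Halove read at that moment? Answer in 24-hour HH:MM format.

1 March 2028 is a Wednesday, so the first Sunday is March 5 and the fourth is March 26.
1 September 2028 is a Friday, so the first Saturday is September 2 and the second is September 9.
February 23, 2028 does not fall between 26 March and 9 September, so daylight saving is not in effect and Jorur Territory is at UTC−00:30.
09:45 Jorur Territory + 0h30m = 10:15 UTC.
1 September 2027 is a Wednesday, so the first Sunday is September 5 and the second is September 12.
1 April 2028 is a Saturday, so the first Sunday is April 2.
At the standard offset (UTC−10:00), 10:15 UTC − 10h = 00:15 Halove standard time.
The standard-time date in Halove, February 23, 2028, falls between 12 September 2027 and 2 April 2028, so daylight saving is in effect and Halove is at UTC−09:00.
10:15 UTC − 9h = 01:15 Halove.

01:15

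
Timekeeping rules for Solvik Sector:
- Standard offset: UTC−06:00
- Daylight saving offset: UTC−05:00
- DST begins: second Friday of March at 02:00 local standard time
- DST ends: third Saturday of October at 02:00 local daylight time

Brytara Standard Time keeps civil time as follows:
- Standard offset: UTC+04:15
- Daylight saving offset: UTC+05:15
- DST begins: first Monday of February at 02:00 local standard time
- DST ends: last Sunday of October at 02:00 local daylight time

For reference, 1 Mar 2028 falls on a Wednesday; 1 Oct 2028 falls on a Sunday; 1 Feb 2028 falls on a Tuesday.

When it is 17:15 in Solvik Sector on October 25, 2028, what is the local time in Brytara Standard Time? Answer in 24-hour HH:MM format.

1 March 2028 is a Wednesday, so the first Friday is March 3 and the second is March 10.
1 October 2028 is a Sunday, so the first Saturday is October 7 and the third is October 21.
October 25, 2028 does not fall between 10 March and 21 October, so daylight saving is not in effect and Solvik Sector is at UTC−06:00.
17:15 Solvik Sector + 6h = 23:15 UTC.
1 February 2028 is a Tuesday, so the first Monday is February 7.
1 October 2028 is a Sunday, so Sundays fall on 1, 8, 15, 22, 29; the last is October 29.
At the standard offset (UTC+04:15), 23:15 UTC + 4h15m = 03:30 Brytara Standard Time standard time (rolling into the next day, 26 October 2028).
Daylight saving runs 7 February – 29 October; the standard-time date in Brytara Standard Time, October 26, 2028, is inside that window, so Brytara Standard Time is at UTC+05:15.
23:15 UTC + 5h15m = 04:30 Brytara Standard Time (rolling into the next day, 26 October 2028).

04:30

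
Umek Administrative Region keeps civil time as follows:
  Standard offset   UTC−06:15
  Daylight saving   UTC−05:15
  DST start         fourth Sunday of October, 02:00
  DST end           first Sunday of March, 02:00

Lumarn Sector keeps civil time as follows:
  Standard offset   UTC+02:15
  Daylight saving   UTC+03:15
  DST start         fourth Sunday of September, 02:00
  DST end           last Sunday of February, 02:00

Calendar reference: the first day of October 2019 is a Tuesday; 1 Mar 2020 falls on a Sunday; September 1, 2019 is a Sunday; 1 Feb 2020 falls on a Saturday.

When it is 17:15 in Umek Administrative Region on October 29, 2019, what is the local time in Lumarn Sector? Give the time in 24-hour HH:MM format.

01:45

1 October 2019 is a Tuesday, so the first Sunday is October 6 and the fourth is October 27.
1 March 2020 is a Sunday, so the first Sunday is March 1.
October 29, 2019 falls between 27 October 2019 and 1 March 2020, so daylight saving is in effect and Umek Administrative Region is at UTC−05:15.
17:15 Umek Administrative Region + 5h15m = 22:30 UTC.
1 September 2019 is a Sunday, so the first Sunday is September 1 and the fourth is September 22.
1 February 2020 is a Saturday, so Sundays fall on 2, 9, 16, 23; the last is February 23.
At the standard offset (UTC+02:15), 22:30 UTC + 2h15m = 00:45 Lumarn Sector standard time (rolling into the next day, 30 October 2019).
The standard-time date in Lumarn Sector, October 30, 2019, falls between 22 September 2019 and 23 February 2020, so daylight saving is in effect and Lumarn Sector is at UTC+03:15.
22:30 UTC + 3h15m = 01:45 Lumarn Sector (rolling into the next day, 30 October 2019).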